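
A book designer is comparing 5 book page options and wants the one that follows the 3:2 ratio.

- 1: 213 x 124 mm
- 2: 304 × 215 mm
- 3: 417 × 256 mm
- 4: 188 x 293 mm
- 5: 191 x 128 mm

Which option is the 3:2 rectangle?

Ratios (long/short): 1 ≈ 1.718; 2 ≈ 1.414; 3 ≈ 1.629; 4 ≈ 1.559; 5 ≈ 1.492.
3:2 ≈ 1.500; option 5 is nearest (Δ 0.008).

5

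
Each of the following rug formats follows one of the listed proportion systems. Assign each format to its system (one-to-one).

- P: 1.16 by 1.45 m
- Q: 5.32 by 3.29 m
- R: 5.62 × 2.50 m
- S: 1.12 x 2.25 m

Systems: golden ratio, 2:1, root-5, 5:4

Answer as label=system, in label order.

Ratios: P ≈ 1.250; Q ≈ 1.617; R ≈ 2.248; S ≈ 2.009.
Targets: golden ratio ≈ 1.618; 2:1 ≈ 2.000; root-5 ≈ 2.236; 5:4 ≈ 1.250.

P=5:4, Q=golden ratio, R=root-5, S=2:1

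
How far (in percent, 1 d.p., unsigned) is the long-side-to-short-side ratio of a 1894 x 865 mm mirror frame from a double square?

Ratio = 1894 / 865 ≈ 2.1896.
Ideal 2:1 = 2.0000. |2.1896 − 2.0000| / 2.0000 ≈ 9.48% → 9.5%.

9.5%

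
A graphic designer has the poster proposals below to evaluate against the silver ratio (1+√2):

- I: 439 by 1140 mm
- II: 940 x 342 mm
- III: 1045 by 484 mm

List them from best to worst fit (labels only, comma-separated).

I, III, II

I: 1140/439 ≈ 2.597 → |2.597 − 2.414| = 0.183
II: 940/342 ≈ 2.749 → |2.749 − 2.414| = 0.335
III: 1045/484 ≈ 2.159 → |2.159 − 2.414| = 0.255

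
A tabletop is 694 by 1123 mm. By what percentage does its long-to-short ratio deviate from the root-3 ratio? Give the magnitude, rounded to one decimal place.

6.6%

Ratio = 1123 / 694 ≈ 1.6182.
Ideal root-3 ≈ 1.7321. |1.6182 − 1.7321| / 1.7321 ≈ 6.58% → 6.6%.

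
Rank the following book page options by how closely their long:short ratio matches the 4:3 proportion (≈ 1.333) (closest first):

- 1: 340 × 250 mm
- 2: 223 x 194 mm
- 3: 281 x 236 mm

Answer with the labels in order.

1: 340/250 ≈ 1.360 → |1.360 − 1.333| = 0.027
2: 223/194 ≈ 1.149 → |1.149 − 1.333| = 0.184
3: 281/236 ≈ 1.191 → |1.191 − 1.333| = 0.142

1, 3, 2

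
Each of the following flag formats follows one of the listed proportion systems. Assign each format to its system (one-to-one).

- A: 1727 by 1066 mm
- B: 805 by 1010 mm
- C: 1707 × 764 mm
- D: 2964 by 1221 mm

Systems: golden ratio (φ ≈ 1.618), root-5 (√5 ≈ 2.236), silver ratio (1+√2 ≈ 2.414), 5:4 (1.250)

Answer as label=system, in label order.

Ratios: A ≈ 1.620; B ≈ 1.255; C ≈ 2.234; D ≈ 2.428.
Targets: golden ratio ≈ 1.618; root-5 ≈ 2.236; silver ratio ≈ 2.414; 5:4 ≈ 1.250.

A=golden ratio, B=5:4, C=root-5, D=silver ratio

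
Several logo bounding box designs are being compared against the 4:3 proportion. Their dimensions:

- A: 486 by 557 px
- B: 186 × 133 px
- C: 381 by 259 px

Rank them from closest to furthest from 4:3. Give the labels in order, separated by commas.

B, C, A

Ratios: A = 557 / 486 ≈ 1.146; B = 186 / 133 ≈ 1.398; C = 381 / 259 ≈ 1.471.
|Δ from 1.333|: A 0.187; B 0.065; C 0.138.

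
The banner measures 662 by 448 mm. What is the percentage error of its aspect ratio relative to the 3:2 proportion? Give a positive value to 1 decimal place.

1.5%

Ratio = 662 / 448 ≈ 1.4777.
Ideal 3:2 = 1.5000. |1.4777 − 1.5000| / 1.5000 ≈ 1.49% → 1.5%.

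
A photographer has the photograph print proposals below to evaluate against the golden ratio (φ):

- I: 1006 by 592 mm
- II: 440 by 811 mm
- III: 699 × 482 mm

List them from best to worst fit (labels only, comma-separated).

I, III, II

I: 1006/592 ≈ 1.699 → |1.699 − 1.618| = 0.081
II: 811/440 ≈ 1.843 → |1.843 − 1.618| = 0.225
III: 699/482 ≈ 1.450 → |1.450 − 1.618| = 0.168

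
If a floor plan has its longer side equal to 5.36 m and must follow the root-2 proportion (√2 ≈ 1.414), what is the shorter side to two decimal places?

root-2 ≈ 1.41421.
Shorter side = 5.36 ÷ 1.41421 ≈ 3.7901 → 3.79 m.

3.79 m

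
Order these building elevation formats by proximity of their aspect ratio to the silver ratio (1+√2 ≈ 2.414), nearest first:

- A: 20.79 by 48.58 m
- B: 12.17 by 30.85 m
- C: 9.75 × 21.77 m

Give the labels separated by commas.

A, B, C

A: 48.58/20.79 ≈ 2.337 → |2.337 − 2.414| = 0.077
B: 30.85/12.17 ≈ 2.535 → |2.535 − 2.414| = 0.121
C: 21.77/9.75 ≈ 2.233 → |2.233 − 2.414| = 0.181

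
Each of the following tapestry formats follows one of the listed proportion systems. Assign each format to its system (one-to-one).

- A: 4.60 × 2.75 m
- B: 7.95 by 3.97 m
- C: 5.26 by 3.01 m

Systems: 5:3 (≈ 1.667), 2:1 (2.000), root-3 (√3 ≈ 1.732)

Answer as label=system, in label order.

A=5:3, B=2:1, C=root-3

Ratios: A ≈ 1.673; B ≈ 2.003; C ≈ 1.748.
Targets: 5:3 ≈ 1.667; 2:1 ≈ 2.000; root-3 ≈ 1.732.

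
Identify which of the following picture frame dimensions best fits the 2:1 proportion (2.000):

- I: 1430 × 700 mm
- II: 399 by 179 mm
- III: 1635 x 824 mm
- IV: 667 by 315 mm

III

Target 2:1 ≈ 2.000.
I: 2.043 (Δ0.043)  II: 2.229 (Δ0.229)  III: 1.984 (Δ0.016)  IV: 2.117 (Δ0.117)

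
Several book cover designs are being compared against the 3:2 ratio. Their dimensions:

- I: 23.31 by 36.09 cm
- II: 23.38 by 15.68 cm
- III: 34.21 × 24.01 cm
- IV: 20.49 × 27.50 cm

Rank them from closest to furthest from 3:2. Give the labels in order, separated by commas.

II, I, III, IV

I: 36.09/23.31 ≈ 1.548 → |1.548 − 1.500| = 0.048
II: 23.38/15.68 ≈ 1.491 → |1.491 − 1.500| = 0.009
III: 34.21/24.01 ≈ 1.425 → |1.425 − 1.500| = 0.075
IV: 27.50/20.49 ≈ 1.342 → |1.342 − 1.500| = 0.158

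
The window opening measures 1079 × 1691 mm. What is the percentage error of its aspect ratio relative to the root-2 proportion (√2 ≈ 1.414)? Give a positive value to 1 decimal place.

10.8%

Ratio = 1691 / 1079 ≈ 1.5672.
Ideal root-2 ≈ 1.4142. |1.5672 − 1.4142| / 1.4142 ≈ 10.82% → 10.8%.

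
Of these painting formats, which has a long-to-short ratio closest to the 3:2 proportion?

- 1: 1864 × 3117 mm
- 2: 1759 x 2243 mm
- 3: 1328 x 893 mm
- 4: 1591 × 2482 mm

Ratios (long/short): 1 ≈ 1.672; 2 ≈ 1.275; 3 ≈ 1.487; 4 ≈ 1.560.
3:2 ≈ 1.500; option 3 is nearest (Δ 0.013).

3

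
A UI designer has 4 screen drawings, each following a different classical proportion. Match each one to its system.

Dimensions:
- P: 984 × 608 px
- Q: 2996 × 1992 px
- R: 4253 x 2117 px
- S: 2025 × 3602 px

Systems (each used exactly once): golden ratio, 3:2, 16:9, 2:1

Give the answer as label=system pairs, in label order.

P=golden ratio, Q=3:2, R=2:1, S=16:9

P = 984/608 ≈ 1.618 → golden ratio (1.618)
Q = 2996/1992 ≈ 1.504 → 3:2 (1.500)
R = 4253/2117 ≈ 2.009 → 2:1 (2.000)
S = 3602/2025 ≈ 1.779 → 16:9 (1.778)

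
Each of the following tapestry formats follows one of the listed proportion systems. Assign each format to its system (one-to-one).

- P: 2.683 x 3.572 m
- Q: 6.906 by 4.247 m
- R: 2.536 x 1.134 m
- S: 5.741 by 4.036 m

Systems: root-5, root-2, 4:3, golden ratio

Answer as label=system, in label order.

P=4:3, Q=golden ratio, R=root-5, S=root-2

Ratios: P ≈ 1.331; Q ≈ 1.626; R ≈ 2.236; S ≈ 1.422.
Targets: root-5 ≈ 2.236; root-2 ≈ 1.414; 4:3 ≈ 1.333; golden ratio ≈ 1.618.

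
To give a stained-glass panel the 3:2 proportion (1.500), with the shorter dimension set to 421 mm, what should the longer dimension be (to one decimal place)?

631.5 mm

3:2 = 1.50000.
Longer side = 421 × 1.50000 ≈ 631.500 → 631.5 mm.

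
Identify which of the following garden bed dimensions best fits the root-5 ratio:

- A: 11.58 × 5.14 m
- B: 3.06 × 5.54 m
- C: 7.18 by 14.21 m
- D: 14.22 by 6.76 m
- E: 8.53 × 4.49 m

Target root-5 ≈ 2.236.
A: 2.253 (Δ0.017)  B: 1.810 (Δ0.426)  C: 1.979 (Δ0.257)  D: 2.104 (Δ0.132)  E: 1.900 (Δ0.336)

A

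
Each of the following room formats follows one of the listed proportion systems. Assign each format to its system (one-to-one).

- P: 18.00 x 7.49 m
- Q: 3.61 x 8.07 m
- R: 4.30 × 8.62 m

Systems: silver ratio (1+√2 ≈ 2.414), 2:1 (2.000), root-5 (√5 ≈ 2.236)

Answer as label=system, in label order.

P=silver ratio, Q=root-5, R=2:1

Ratios: P ≈ 2.403; Q ≈ 2.235; R ≈ 2.005.
Targets: silver ratio ≈ 2.414; 2:1 ≈ 2.000; root-5 ≈ 2.236.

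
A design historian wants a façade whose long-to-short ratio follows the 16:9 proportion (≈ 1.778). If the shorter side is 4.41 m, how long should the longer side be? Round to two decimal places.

7.84 m

16:9 ≈ 1.77778.
Longer side = 4.41 × 1.77778 ≈ 7.8400 → 7.84 m.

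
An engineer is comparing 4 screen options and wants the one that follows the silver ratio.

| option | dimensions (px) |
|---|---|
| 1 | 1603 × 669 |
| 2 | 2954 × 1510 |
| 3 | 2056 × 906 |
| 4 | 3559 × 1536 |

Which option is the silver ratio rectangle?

1

Ratios (long/short): 1 ≈ 2.396; 2 ≈ 1.956; 3 ≈ 2.269; 4 ≈ 2.317.
silver ratio ≈ 2.414; option 1 is nearest (Δ 0.018).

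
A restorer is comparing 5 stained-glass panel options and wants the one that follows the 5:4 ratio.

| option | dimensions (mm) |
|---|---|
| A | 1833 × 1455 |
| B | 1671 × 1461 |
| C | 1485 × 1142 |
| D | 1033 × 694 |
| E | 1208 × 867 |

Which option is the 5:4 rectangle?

A

Target 5:4 ≈ 1.250.
A: 1.260 (Δ0.010)  B: 1.144 (Δ0.106)  C: 1.300 (Δ0.050)  D: 1.488 (Δ0.238)  E: 1.393 (Δ0.143)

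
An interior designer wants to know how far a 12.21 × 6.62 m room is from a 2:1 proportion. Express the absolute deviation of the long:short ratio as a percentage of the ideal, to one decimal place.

7.8%

Ratio = 12.21 / 6.62 ≈ 1.8444.
Ideal 2:1 = 2.0000. |1.8444 − 2.0000| / 2.0000 ≈ 7.78% → 7.8%.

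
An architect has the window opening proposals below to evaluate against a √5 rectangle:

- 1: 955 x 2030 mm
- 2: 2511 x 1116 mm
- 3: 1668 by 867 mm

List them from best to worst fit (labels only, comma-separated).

2, 1, 3

1: 2030/955 ≈ 2.126 → |2.126 − 2.236| = 0.110
2: 2511/1116 ≈ 2.250 → |2.250 − 2.236| = 0.014
3: 1668/867 ≈ 1.924 → |1.924 − 2.236| = 0.312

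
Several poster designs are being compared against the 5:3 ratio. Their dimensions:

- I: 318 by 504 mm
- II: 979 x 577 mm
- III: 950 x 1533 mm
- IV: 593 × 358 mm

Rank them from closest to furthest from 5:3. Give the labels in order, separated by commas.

Ratios: I = 504 / 318 ≈ 1.585; II = 979 / 577 ≈ 1.697; III = 1533 / 950 ≈ 1.614; IV = 593 / 358 ≈ 1.656.
|Δ from 1.667|: I 0.082; II 0.030; III 0.053; IV 0.011.

IV, II, III, I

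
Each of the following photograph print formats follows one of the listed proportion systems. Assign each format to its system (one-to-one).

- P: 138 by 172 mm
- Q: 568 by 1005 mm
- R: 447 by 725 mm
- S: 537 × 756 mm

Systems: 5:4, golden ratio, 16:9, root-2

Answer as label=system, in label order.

P=5:4, Q=16:9, R=golden ratio, S=root-2

Ratios: P ≈ 1.246; Q ≈ 1.769; R ≈ 1.622; S ≈ 1.408.
Targets: 5:4 ≈ 1.250; golden ratio ≈ 1.618; 16:9 ≈ 1.778; root-2 ≈ 1.414.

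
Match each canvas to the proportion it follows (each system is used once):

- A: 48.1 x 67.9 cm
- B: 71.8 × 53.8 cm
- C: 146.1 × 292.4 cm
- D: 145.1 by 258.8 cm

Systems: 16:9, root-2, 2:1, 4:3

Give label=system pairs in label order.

Ratios: A ≈ 1.412; B ≈ 1.335; C ≈ 2.001; D ≈ 1.784.
Targets: 16:9 ≈ 1.778; root-2 ≈ 1.414; 2:1 ≈ 2.000; 4:3 ≈ 1.333.

A=root-2, B=4:3, C=2:1, D=16:9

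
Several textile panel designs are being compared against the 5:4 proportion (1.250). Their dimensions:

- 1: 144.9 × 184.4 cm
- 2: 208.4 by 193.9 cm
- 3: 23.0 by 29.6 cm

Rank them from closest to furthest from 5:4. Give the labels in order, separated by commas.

Ratios: 1 = 184.4 / 144.9 ≈ 1.273; 2 = 208.4 / 193.9 ≈ 1.075; 3 = 29.6 / 23.0 ≈ 1.287.
|Δ from 1.250|: 1 0.023; 2 0.175; 3 0.037.

1, 3, 2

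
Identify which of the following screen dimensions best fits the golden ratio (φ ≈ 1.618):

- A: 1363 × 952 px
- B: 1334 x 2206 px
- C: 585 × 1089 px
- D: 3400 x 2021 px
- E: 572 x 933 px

E

Target golden ratio ≈ 1.618.
A: 1.432 (Δ0.186)  B: 1.654 (Δ0.036)  C: 1.862 (Δ0.244)  D: 1.682 (Δ0.064)  E: 1.631 (Δ0.013)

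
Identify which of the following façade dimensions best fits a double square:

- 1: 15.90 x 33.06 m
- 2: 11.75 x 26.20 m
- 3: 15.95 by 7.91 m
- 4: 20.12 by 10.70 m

Target 2:1 ≈ 2.000.
1: 2.079 (Δ0.079)  2: 2.230 (Δ0.230)  3: 2.016 (Δ0.016)  4: 1.880 (Δ0.120)

3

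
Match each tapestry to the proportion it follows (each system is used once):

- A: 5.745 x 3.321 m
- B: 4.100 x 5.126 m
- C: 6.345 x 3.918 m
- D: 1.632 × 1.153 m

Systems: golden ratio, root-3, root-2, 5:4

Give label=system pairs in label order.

A = 5.745/3.321 ≈ 1.730 → root-3 (1.732)
B = 5.126/4.100 ≈ 1.250 → 5:4 (1.250)
C = 6.345/3.918 ≈ 1.619 → golden ratio (1.618)
D = 1.632/1.153 ≈ 1.415 → root-2 (1.414)

A=root-3, B=5:4, C=golden ratio, D=root-2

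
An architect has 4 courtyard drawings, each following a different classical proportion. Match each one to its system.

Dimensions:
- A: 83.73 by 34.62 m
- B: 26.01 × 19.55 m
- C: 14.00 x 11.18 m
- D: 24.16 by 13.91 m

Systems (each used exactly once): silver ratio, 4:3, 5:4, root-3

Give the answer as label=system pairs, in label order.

A=silver ratio, B=4:3, C=5:4, D=root-3

Ratios: A ≈ 2.419; B ≈ 1.330; C ≈ 1.252; D ≈ 1.737.
Targets: silver ratio ≈ 2.414; 4:3 ≈ 1.333; 5:4 ≈ 1.250; root-3 ≈ 1.732.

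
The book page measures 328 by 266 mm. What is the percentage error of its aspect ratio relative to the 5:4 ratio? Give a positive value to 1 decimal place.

1.4%

Ratio = 328 / 266 ≈ 1.2331.
Ideal 5:4 = 1.2500. |1.2331 − 1.2500| / 1.2500 ≈ 1.35% → 1.4%.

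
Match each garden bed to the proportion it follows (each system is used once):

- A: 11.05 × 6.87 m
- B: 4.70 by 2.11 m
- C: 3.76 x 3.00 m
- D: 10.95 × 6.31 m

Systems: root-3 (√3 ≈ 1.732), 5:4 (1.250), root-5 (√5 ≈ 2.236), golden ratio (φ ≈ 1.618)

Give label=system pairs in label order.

Ratios: A ≈ 1.608; B ≈ 2.227; C ≈ 1.253; D ≈ 1.735.
Targets: root-3 ≈ 1.732; 5:4 ≈ 1.250; root-5 ≈ 2.236; golden ratio ≈ 1.618.

A=golden ratio, B=root-5, C=5:4, D=root-3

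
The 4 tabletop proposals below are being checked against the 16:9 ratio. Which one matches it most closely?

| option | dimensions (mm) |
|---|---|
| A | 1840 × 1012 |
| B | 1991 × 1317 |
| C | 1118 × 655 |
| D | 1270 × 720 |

Ratios (long/short): A ≈ 1.818; B ≈ 1.512; C ≈ 1.707; D ≈ 1.764.
16:9 ≈ 1.778; option D is nearest (Δ 0.014).

D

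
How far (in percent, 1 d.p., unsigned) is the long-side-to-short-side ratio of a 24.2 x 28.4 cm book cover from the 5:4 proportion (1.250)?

Ratio = 28.4 / 24.2 ≈ 1.1736.
Ideal 5:4 = 1.2500. |1.1736 − 1.2500| / 1.2500 ≈ 6.11% → 6.1%.

6.1%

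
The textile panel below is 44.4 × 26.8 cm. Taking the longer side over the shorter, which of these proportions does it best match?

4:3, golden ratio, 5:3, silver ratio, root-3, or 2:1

5:3

Ratio = 44.4 / 26.8 ≈ 1.657.
Distances: 4:3 1.333 (Δ 0.324); golden ratio 1.618 (Δ 0.039); 5:3 1.667 (Δ 0.010); silver ratio 2.414 (Δ 0.757); root-3 1.732 (Δ 0.075); 2:1 2.000 (Δ 0.343).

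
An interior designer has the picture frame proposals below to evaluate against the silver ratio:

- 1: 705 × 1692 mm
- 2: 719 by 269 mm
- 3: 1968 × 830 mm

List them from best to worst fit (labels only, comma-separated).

1, 3, 2

Ratios: 1 = 1692 / 705 ≈ 2.400; 2 = 719 / 269 ≈ 2.673; 3 = 1968 / 830 ≈ 2.371.
|Δ from 2.414|: 1 0.014; 2 0.259; 3 0.043.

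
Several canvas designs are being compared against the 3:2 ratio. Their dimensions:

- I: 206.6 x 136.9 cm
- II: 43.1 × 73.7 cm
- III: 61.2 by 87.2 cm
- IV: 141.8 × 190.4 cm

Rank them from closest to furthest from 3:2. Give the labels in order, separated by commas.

Ratios: I = 206.6 / 136.9 ≈ 1.509; II = 73.7 / 43.1 ≈ 1.710; III = 87.2 / 61.2 ≈ 1.425; IV = 190.4 / 141.8 ≈ 1.343.
|Δ from 1.500|: I 0.009; II 0.210; III 0.075; IV 0.157.

I, III, IV, II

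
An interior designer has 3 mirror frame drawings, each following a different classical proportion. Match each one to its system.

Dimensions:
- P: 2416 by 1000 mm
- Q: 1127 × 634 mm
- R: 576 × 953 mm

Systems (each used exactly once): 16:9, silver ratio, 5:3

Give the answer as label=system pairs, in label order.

P=silver ratio, Q=16:9, R=5:3

P = 2416/1000 ≈ 2.416 → silver ratio (2.414)
Q = 1127/634 ≈ 1.778 → 16:9 (1.778)
R = 953/576 ≈ 1.655 → 5:3 (1.667)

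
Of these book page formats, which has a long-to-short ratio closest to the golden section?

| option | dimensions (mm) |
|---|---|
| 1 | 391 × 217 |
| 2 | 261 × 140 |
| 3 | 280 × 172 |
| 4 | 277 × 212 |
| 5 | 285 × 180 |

Ratios (long/short): 1 ≈ 1.802; 2 ≈ 1.864; 3 ≈ 1.628; 4 ≈ 1.307; 5 ≈ 1.583.
golden ratio ≈ 1.618; option 3 is nearest (Δ 0.010).

3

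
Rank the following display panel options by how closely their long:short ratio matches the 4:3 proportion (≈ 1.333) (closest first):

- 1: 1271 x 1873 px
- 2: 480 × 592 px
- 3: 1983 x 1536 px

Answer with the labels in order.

Ratios: 1 = 1873 / 1271 ≈ 1.474; 2 = 592 / 480 ≈ 1.233; 3 = 1983 / 1536 ≈ 1.291.
|Δ from 1.333|: 1 0.141; 2 0.100; 3 0.042.

3, 2, 1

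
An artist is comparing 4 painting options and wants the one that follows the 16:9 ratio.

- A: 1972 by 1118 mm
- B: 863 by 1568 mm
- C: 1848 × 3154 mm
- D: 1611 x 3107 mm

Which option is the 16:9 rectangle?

Ratios (long/short): A ≈ 1.764; B ≈ 1.817; C ≈ 1.707; D ≈ 1.929.
16:9 ≈ 1.778; option A is nearest (Δ 0.014).

A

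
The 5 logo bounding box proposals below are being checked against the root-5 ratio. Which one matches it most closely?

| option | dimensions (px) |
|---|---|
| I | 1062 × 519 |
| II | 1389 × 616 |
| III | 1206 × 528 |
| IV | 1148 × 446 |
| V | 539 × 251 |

Target root-5 ≈ 2.236.
I: 2.046 (Δ0.190)  II: 2.255 (Δ0.019)  III: 2.284 (Δ0.048)  IV: 2.574 (Δ0.338)  V: 2.147 (Δ0.089)

II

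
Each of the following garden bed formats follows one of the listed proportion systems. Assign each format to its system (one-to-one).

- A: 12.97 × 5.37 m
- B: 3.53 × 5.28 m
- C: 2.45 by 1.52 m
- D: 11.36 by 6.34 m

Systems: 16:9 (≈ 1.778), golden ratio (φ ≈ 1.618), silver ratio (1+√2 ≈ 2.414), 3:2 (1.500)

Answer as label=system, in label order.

Ratios: A ≈ 2.415; B ≈ 1.496; C ≈ 1.612; D ≈ 1.792.
Targets: 16:9 ≈ 1.778; golden ratio ≈ 1.618; silver ratio ≈ 2.414; 3:2 ≈ 1.500.

A=silver ratio, B=3:2, C=golden ratio, D=16:9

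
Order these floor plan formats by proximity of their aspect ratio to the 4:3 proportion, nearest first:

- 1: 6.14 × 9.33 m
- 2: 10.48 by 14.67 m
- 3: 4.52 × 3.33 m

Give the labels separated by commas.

1: 9.33/6.14 ≈ 1.520 → |1.520 − 1.333| = 0.187
2: 14.67/10.48 ≈ 1.400 → |1.400 − 1.333| = 0.067
3: 4.52/3.33 ≈ 1.357 → |1.357 − 1.333| = 0.024

3, 2, 1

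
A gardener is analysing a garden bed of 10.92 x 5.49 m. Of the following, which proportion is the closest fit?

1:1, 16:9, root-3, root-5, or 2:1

2:1

10.92/5.49 ≈ 1.989. Nearest candidates are 2:1 (2.000, off by 0.011) and 16:9 (1.778, off by 0.211).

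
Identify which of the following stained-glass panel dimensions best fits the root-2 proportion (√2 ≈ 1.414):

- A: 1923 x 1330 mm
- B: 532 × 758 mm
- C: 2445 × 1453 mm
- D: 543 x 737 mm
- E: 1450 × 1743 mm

B

Target root-2 ≈ 1.414.
A: 1.446 (Δ0.032)  B: 1.425 (Δ0.011)  C: 1.683 (Δ0.269)  D: 1.357 (Δ0.057)  E: 1.202 (Δ0.212)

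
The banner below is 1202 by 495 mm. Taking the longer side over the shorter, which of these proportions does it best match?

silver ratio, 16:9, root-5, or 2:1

1202/495 ≈ 2.428. Nearest candidates are silver ratio (2.414, off by 0.014) and root-5 (2.236, off by 0.192).

silver ratio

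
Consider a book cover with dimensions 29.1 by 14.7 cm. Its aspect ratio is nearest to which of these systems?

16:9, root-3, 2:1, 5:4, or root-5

2:1

29.1/14.7 ≈ 1.980. Nearest candidates are 2:1 (2.000, off by 0.020) and 16:9 (1.778, off by 0.202).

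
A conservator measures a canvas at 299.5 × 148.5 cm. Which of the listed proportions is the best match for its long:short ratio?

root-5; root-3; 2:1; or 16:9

2:1

299.5/148.5 ≈ 2.017. Nearest candidates are 2:1 (2.000, off by 0.017) and root-5 (2.236, off by 0.219).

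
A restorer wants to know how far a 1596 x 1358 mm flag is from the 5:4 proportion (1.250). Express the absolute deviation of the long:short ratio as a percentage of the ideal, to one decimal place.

6.0%

Ratio = 1596 / 1358 ≈ 1.1753.
Ideal 5:4 = 1.2500. |1.1753 − 1.2500| / 1.2500 ≈ 5.98% → 6.0%.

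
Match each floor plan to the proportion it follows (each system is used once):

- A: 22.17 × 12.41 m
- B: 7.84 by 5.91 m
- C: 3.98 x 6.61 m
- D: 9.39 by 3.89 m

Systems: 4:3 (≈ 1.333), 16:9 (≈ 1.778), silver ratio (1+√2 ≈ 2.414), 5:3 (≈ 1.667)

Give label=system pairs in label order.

A = 22.17/12.41 ≈ 1.786 → 16:9 (1.778)
B = 7.84/5.91 ≈ 1.327 → 4:3 (1.333)
C = 6.61/3.98 ≈ 1.661 → 5:3 (1.667)
D = 9.39/3.89 ≈ 2.414 → silver ratio (2.414)

A=16:9, B=4:3, C=5:3, D=silver ratio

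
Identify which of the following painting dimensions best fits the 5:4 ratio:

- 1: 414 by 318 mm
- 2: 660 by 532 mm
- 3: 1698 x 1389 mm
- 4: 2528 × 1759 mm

2

Target 5:4 ≈ 1.250.
1: 1.302 (Δ0.052)  2: 1.241 (Δ0.009)  3: 1.222 (Δ0.028)  4: 1.437 (Δ0.187)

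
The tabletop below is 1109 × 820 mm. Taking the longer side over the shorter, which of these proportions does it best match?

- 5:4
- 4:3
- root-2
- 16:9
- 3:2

1109/820 ≈ 1.352. Nearest candidates are 4:3 (1.333, off by 0.019) and root-2 (1.414, off by 0.062).

4:3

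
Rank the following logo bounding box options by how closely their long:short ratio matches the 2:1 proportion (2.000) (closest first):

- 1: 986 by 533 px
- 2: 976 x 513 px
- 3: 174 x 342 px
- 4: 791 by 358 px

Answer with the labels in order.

3, 2, 1, 4

1: 986/533 ≈ 1.850 → |1.850 − 2.000| = 0.150
2: 976/513 ≈ 1.903 → |1.903 − 2.000| = 0.097
3: 342/174 ≈ 1.966 → |1.966 − 2.000| = 0.034
4: 791/358 ≈ 2.209 → |2.209 − 2.000| = 0.209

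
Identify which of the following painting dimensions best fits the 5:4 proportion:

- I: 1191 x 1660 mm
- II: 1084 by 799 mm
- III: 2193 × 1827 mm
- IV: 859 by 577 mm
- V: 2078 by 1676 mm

Target 5:4 ≈ 1.250.
I: 1.394 (Δ0.144)  II: 1.357 (Δ0.107)  III: 1.200 (Δ0.050)  IV: 1.489 (Δ0.239)  V: 1.240 (Δ0.010)

V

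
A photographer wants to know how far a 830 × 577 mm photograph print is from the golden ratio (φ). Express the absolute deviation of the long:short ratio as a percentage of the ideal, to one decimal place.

Ratio = 830 / 577 ≈ 1.4385.
Ideal golden ratio ≈ 1.6180. |1.4385 − 1.6180| / 1.6180 ≈ 11.09% → 11.1%.

11.1%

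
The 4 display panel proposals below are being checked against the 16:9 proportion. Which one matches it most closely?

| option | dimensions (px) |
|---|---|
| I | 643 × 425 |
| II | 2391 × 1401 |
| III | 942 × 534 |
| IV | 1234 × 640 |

Ratios (long/short): I ≈ 1.513; II ≈ 1.707; III ≈ 1.764; IV ≈ 1.928.
16:9 ≈ 1.778; option III is nearest (Δ 0.014).

III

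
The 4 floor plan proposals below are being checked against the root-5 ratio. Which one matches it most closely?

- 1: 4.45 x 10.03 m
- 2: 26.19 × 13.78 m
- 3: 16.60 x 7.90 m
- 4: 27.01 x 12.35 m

1

Target root-5 ≈ 2.236.
1: 2.254 (Δ0.018)  2: 1.901 (Δ0.335)  3: 2.101 (Δ0.135)  4: 2.187 (Δ0.049)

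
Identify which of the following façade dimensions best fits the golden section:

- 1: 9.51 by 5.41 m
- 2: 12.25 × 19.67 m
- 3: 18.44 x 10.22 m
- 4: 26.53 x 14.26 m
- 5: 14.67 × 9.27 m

Target golden ratio ≈ 1.618.
1: 1.758 (Δ0.140)  2: 1.606 (Δ0.012)  3: 1.804 (Δ0.186)  4: 1.860 (Δ0.242)  5: 1.583 (Δ0.035)

2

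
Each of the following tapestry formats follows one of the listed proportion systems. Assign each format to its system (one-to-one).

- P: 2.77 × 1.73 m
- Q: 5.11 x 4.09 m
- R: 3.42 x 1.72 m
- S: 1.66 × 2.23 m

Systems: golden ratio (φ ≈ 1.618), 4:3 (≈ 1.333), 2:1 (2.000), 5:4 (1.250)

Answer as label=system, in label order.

P=golden ratio, Q=5:4, R=2:1, S=4:3

Ratios: P ≈ 1.601; Q ≈ 1.249; R ≈ 1.988; S ≈ 1.343.
Targets: golden ratio ≈ 1.618; 4:3 ≈ 1.333; 2:1 ≈ 2.000; 5:4 ≈ 1.250.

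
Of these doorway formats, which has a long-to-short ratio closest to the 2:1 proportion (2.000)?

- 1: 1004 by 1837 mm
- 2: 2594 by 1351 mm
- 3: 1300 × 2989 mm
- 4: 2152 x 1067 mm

Ratios (long/short): 1 ≈ 1.830; 2 ≈ 1.920; 3 ≈ 2.299; 4 ≈ 2.017.
2:1 ≈ 2.000; option 4 is nearest (Δ 0.017).

4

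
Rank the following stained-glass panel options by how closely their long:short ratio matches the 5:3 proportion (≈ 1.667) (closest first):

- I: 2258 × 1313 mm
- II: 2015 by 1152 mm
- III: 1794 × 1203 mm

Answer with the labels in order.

I, II, III

Ratios: I = 2258 / 1313 ≈ 1.720; II = 2015 / 1152 ≈ 1.749; III = 1794 / 1203 ≈ 1.491.
|Δ from 1.667|: I 0.053; II 0.082; III 0.176.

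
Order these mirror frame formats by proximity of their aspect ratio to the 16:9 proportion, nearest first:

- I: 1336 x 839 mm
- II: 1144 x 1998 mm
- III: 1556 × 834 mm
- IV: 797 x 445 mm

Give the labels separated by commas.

I: 1336/839 ≈ 1.592 → |1.592 − 1.778| = 0.186
II: 1998/1144 ≈ 1.747 → |1.747 − 1.778| = 0.031
III: 1556/834 ≈ 1.866 → |1.866 − 1.778| = 0.088
IV: 797/445 ≈ 1.791 → |1.791 − 1.778| = 0.013

IV, II, III, I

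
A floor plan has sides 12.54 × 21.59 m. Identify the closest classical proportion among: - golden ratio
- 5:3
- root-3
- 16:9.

Ratio = 21.59 / 12.54 ≈ 1.722.
Distances: golden ratio 1.618 (Δ 0.104); 5:3 1.667 (Δ 0.055); root-3 1.732 (Δ 0.010); 16:9 1.778 (Δ 0.056).

root-3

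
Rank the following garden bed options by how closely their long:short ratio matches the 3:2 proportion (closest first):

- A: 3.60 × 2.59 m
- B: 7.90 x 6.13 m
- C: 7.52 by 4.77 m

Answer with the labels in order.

A: 3.60/2.59 ≈ 1.390 → |1.390 − 1.500| = 0.110
B: 7.90/6.13 ≈ 1.289 → |1.289 − 1.500| = 0.211
C: 7.52/4.77 ≈ 1.577 → |1.577 − 1.500| = 0.077

C, A, B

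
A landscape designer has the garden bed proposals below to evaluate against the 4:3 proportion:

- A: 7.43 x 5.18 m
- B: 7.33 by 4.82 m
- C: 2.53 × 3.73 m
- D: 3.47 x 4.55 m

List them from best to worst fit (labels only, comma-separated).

D, A, C, B

A: 7.43/5.18 ≈ 1.434 → |1.434 − 1.333| = 0.101
B: 7.33/4.82 ≈ 1.521 → |1.521 − 1.333| = 0.188
C: 3.73/2.53 ≈ 1.474 → |1.474 − 1.333| = 0.141
D: 4.55/3.47 ≈ 1.311 → |1.311 − 1.333| = 0.022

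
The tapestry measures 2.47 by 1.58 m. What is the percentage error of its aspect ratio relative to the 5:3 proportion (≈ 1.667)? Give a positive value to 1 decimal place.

Ratio = 2.47 / 1.58 ≈ 1.5633.
Ideal 5:3 ≈ 1.6667. |1.5633 − 1.6667| / 1.6667 ≈ 6.20% → 6.2%.

6.2%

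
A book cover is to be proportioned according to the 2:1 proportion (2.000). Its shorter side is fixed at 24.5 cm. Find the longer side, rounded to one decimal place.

49.0 cm

2:1 = 2.00000.
Longer side = 24.5 × 2.00000 ≈ 49.000 → 49.0 cm.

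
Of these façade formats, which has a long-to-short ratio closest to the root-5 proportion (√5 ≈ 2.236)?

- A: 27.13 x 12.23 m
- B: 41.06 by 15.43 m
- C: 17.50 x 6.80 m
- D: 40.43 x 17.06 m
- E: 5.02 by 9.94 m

A

Target root-5 ≈ 2.236.
A: 2.218 (Δ0.018)  B: 2.661 (Δ0.425)  C: 2.574 (Δ0.338)  D: 2.370 (Δ0.134)  E: 1.980 (Δ0.256)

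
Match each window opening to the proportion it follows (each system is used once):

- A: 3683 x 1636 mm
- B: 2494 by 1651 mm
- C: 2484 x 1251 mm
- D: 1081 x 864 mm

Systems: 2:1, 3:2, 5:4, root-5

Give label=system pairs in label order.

Ratios: A ≈ 2.251; B ≈ 1.511; C ≈ 1.986; D ≈ 1.251.
Targets: 2:1 ≈ 2.000; 3:2 ≈ 1.500; 5:4 ≈ 1.250; root-5 ≈ 2.236.

A=root-5, B=3:2, C=2:1, D=5:4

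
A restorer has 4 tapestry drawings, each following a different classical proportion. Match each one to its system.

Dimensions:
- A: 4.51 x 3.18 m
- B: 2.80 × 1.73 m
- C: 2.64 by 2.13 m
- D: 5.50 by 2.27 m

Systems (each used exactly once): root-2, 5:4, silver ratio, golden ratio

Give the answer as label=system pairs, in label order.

A=root-2, B=golden ratio, C=5:4, D=silver ratio

Ratios: A ≈ 1.418; B ≈ 1.618; C ≈ 1.239; D ≈ 2.423.
Targets: root-2 ≈ 1.414; 5:4 ≈ 1.250; silver ratio ≈ 2.414; golden ratio ≈ 1.618.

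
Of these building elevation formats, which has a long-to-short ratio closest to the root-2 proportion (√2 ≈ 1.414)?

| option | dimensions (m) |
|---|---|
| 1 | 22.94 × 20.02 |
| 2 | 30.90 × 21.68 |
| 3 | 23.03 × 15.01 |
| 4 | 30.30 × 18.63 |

Target root-2 ≈ 1.414.
1: 1.146 (Δ0.268)  2: 1.425 (Δ0.011)  3: 1.534 (Δ0.120)  4: 1.626 (Δ0.212)

2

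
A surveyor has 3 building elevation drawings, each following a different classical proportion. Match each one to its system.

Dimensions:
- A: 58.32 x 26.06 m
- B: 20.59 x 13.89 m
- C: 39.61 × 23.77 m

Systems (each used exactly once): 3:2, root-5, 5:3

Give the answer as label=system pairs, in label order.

A = 58.32/26.06 ≈ 2.238 → root-5 (2.236)
B = 20.59/13.89 ≈ 1.482 → 3:2 (1.500)
C = 39.61/23.77 ≈ 1.666 → 5:3 (1.667)

A=root-5, B=3:2, C=5:3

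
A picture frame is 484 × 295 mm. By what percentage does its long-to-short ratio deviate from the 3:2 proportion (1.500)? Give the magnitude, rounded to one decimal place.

Ratio = 484 / 295 ≈ 1.6407.
Ideal 3:2 = 1.5000. |1.6407 − 1.5000| / 1.5000 ≈ 9.38% → 9.4%.

9.4%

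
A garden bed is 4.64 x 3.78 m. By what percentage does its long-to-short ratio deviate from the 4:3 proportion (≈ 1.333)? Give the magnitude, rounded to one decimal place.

7.9%

Ratio = 4.64 / 3.78 ≈ 1.2275.
Ideal 4:3 ≈ 1.3333. |1.2275 − 1.3333| / 1.3333 ≈ 7.94% → 7.9%.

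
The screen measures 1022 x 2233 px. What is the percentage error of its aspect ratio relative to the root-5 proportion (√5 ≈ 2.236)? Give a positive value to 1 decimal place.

2.3%

Ratio = 2233 / 1022 ≈ 2.1849.
Ideal root-5 ≈ 2.2361. |2.1849 − 2.2361| / 2.2361 ≈ 2.29% → 2.3%.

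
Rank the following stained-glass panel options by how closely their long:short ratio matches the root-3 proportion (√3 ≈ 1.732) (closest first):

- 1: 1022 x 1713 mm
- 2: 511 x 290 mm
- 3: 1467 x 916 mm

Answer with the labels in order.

2, 1, 3

1: 1713/1022 ≈ 1.676 → |1.676 − 1.732| = 0.056
2: 511/290 ≈ 1.762 → |1.762 − 1.732| = 0.030
3: 1467/916 ≈ 1.602 → |1.602 − 1.732| = 0.130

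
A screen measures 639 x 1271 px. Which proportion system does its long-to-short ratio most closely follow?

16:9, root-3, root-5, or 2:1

1271/639 ≈ 1.989. Nearest candidates are 2:1 (2.000, off by 0.011) and 16:9 (1.778, off by 0.211).

2:1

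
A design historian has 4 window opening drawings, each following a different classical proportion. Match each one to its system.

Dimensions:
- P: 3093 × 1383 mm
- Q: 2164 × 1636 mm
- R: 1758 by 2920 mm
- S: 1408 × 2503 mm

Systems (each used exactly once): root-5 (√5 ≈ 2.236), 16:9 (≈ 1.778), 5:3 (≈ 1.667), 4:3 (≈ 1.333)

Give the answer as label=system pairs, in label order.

Ratios: P ≈ 2.236; Q ≈ 1.323; R ≈ 1.661; S ≈ 1.778.
Targets: root-5 ≈ 2.236; 16:9 ≈ 1.778; 5:3 ≈ 1.667; 4:3 ≈ 1.333.

P=root-5, Q=4:3, R=5:3, S=16:9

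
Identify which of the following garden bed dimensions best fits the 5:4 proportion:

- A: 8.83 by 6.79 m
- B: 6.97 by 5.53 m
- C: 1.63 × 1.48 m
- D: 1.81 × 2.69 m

Ratios (long/short): A ≈ 1.300; B ≈ 1.260; C ≈ 1.101; D ≈ 1.486.
5:4 ≈ 1.250; option B is nearest (Δ 0.010).

B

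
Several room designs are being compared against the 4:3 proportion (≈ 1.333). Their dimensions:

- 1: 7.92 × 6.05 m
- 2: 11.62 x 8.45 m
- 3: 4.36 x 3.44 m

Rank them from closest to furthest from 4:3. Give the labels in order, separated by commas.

1, 2, 3

1: 7.92/6.05 ≈ 1.309 → |1.309 − 1.333| = 0.024
2: 11.62/8.45 ≈ 1.375 → |1.375 − 1.333| = 0.042
3: 4.36/3.44 ≈ 1.267 → |1.267 − 1.333| = 0.066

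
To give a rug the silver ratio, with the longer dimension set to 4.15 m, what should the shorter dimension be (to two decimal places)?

silver ratio ≈ 2.41421.
Shorter side = 4.15 ÷ 2.41421 ≈ 1.7190 → 1.72 m.

1.72 m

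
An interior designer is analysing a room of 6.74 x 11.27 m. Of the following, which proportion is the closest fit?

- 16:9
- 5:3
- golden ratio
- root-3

5:3

Ratio = 11.27 / 6.74 ≈ 1.672.
Distances: 16:9 1.778 (Δ 0.106); 5:3 1.667 (Δ 0.005); golden ratio 1.618 (Δ 0.054); root-3 1.732 (Δ 0.060).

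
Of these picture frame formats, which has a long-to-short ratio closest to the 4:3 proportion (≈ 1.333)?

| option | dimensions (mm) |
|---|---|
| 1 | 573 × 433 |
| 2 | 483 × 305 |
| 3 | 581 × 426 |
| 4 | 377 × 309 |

Target 4:3 ≈ 1.333.
1: 1.323 (Δ0.010)  2: 1.584 (Δ0.251)  3: 1.364 (Δ0.031)  4: 1.220 (Δ0.113)

1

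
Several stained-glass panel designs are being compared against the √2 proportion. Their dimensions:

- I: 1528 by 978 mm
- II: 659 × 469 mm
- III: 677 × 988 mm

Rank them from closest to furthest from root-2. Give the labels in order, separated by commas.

II, III, I

Ratios: I = 1528 / 978 ≈ 1.562; II = 659 / 469 ≈ 1.405; III = 988 / 677 ≈ 1.459.
|Δ from 1.414|: I 0.148; II 0.009; III 0.045.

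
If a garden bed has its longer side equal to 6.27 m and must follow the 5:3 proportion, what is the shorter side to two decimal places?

3.76 m

5:3 ≈ 1.66667.
Shorter side = 6.27 ÷ 1.66667 ≈ 3.7620 → 3.76 m.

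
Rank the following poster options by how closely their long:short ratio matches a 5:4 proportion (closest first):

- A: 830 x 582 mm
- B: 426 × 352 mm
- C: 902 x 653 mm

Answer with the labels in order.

B, C, A

Ratios: A = 830 / 582 ≈ 1.426; B = 426 / 352 ≈ 1.210; C = 902 / 653 ≈ 1.381.
|Δ from 1.250|: A 0.176; B 0.040; C 0.131.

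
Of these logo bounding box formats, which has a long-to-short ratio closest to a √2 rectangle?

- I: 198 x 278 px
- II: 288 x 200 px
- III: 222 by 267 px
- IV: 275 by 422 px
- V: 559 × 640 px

I

Ratios (long/short): I ≈ 1.404; II ≈ 1.440; III ≈ 1.203; IV ≈ 1.535; V ≈ 1.145.
root-2 ≈ 1.414; option I is nearest (Δ 0.010).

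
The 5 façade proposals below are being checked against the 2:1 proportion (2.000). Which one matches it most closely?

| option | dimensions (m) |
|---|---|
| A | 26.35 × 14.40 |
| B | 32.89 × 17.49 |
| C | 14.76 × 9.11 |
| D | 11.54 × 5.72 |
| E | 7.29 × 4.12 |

Target 2:1 ≈ 2.000.
A: 1.830 (Δ0.170)  B: 1.881 (Δ0.119)  C: 1.620 (Δ0.380)  D: 2.017 (Δ0.017)  E: 1.769 (Δ0.231)

D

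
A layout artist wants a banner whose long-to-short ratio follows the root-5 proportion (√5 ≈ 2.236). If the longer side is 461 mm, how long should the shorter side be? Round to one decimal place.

206.2 mm

root-5 ≈ 2.23607.
Shorter side = 461 ÷ 2.23607 ≈ 206.165 → 206.2 mm.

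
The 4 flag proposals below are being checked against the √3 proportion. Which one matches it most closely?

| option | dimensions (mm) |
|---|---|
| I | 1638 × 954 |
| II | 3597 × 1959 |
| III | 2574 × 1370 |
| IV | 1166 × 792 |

I

Target root-3 ≈ 1.732.
I: 1.717 (Δ0.015)  II: 1.836 (Δ0.104)  III: 1.879 (Δ0.147)  IV: 1.472 (Δ0.260)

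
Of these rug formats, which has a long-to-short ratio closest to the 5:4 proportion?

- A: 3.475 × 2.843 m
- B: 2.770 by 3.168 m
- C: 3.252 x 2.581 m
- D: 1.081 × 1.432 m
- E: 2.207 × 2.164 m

C

Target 5:4 ≈ 1.250.
A: 1.222 (Δ0.028)  B: 1.144 (Δ0.106)  C: 1.260 (Δ0.010)  D: 1.325 (Δ0.075)  E: 1.020 (Δ0.230)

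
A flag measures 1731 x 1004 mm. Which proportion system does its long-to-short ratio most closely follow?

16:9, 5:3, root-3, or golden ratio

root-3

1731/1004 ≈ 1.724. Nearest candidates are root-3 (1.732, off by 0.008) and 16:9 (1.778, off by 0.054).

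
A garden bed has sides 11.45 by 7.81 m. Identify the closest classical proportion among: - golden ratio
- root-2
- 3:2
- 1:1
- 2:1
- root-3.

3:2

11.45/7.81 ≈ 1.466. Nearest candidates are 3:2 (1.500, off by 0.034) and root-2 (1.414, off by 0.052).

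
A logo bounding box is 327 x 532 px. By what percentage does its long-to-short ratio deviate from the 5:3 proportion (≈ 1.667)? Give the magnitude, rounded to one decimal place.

2.4%

Ratio = 532 / 327 ≈ 1.6269.
Ideal 5:3 ≈ 1.6667. |1.6269 − 1.6667| / 1.6667 ≈ 2.39% → 2.4%.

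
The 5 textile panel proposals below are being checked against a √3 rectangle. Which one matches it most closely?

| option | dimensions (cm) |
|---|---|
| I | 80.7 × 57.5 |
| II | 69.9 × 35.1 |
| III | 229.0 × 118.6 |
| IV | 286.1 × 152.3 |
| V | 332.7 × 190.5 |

V

Ratios (long/short): I ≈ 1.403; II ≈ 1.991; III ≈ 1.931; IV ≈ 1.879; V ≈ 1.746.
root-3 ≈ 1.732; option V is nearest (Δ 0.014).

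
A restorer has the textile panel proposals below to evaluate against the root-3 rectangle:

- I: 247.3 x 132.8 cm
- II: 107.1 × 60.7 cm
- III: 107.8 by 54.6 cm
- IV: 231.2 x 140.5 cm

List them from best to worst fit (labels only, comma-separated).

I: 247.3/132.8 ≈ 1.862 → |1.862 − 1.732| = 0.130
II: 107.1/60.7 ≈ 1.764 → |1.764 − 1.732| = 0.032
III: 107.8/54.6 ≈ 1.974 → |1.974 − 1.732| = 0.242
IV: 231.2/140.5 ≈ 1.646 → |1.646 − 1.732| = 0.086

II, IV, I, III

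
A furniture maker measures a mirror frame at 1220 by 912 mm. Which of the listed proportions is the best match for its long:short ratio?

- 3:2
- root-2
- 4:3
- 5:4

1220/912 ≈ 1.338. Nearest candidates are 4:3 (1.333, off by 0.005) and root-2 (1.414, off by 0.076).

4:3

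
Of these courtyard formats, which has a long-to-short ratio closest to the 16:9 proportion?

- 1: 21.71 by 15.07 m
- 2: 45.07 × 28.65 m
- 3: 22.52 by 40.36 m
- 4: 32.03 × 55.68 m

3

Ratios (long/short): 1 ≈ 1.441; 2 ≈ 1.573; 3 ≈ 1.792; 4 ≈ 1.738.
16:9 ≈ 1.778; option 3 is nearest (Δ 0.014).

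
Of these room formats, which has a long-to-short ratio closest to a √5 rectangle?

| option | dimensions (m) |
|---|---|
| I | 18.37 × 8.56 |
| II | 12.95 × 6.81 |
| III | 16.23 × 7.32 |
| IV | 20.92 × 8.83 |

Ratios (long/short): I ≈ 2.146; II ≈ 1.902; III ≈ 2.217; IV ≈ 2.369.
root-5 ≈ 2.236; option III is nearest (Δ 0.019).

III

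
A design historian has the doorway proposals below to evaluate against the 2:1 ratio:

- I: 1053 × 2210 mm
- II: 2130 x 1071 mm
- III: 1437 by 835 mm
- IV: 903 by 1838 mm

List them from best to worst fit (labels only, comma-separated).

Ratios: I = 2210 / 1053 ≈ 2.099; II = 2130 / 1071 ≈ 1.989; III = 1437 / 835 ≈ 1.721; IV = 1838 / 903 ≈ 2.035.
|Δ from 2.000|: I 0.099; II 0.011; III 0.279; IV 0.035.

II, IV, I, III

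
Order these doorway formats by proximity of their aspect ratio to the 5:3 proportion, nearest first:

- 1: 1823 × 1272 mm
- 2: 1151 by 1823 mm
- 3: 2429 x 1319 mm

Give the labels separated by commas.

Ratios: 1 = 1823 / 1272 ≈ 1.433; 2 = 1823 / 1151 ≈ 1.584; 3 = 2429 / 1319 ≈ 1.842.
|Δ from 1.667|: 1 0.234; 2 0.083; 3 0.175.

2, 3, 1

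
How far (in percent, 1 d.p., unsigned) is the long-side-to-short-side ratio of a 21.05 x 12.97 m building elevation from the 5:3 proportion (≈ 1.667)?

2.6%

Ratio = 21.05 / 12.97 ≈ 1.6230.
Ideal 5:3 ≈ 1.6667. |1.6230 − 1.6667| / 1.6667 ≈ 2.62% → 2.6%.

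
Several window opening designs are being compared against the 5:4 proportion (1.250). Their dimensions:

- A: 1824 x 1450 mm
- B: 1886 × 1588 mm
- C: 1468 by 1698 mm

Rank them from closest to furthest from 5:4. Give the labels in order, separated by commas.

Ratios: A = 1824 / 1450 ≈ 1.258; B = 1886 / 1588 ≈ 1.188; C = 1698 / 1468 ≈ 1.157.
|Δ from 1.250|: A 0.008; B 0.062; C 0.093.

A, B, C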